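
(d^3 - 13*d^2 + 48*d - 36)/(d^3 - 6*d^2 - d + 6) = (d - 6)/(d + 1)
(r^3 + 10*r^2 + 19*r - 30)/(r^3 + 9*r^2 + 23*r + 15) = (r^2 + 5*r - 6)/(r^2 + 4*r + 3)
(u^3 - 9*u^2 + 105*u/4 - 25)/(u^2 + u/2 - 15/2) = (u^2 - 13*u/2 + 10)/(u + 3)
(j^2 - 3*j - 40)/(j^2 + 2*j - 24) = (j^2 - 3*j - 40)/(j^2 + 2*j - 24)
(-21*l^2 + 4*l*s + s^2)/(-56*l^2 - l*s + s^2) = (-3*l + s)/(-8*l + s)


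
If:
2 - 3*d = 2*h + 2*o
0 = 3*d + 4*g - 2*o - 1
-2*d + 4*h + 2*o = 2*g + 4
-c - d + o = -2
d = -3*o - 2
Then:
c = 32/33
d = 3/11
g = -1/3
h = 89/66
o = -25/33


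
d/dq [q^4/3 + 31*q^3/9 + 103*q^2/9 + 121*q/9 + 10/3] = 4*q^3/3 + 31*q^2/3 + 206*q/9 + 121/9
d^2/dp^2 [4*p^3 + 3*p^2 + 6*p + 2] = 24*p + 6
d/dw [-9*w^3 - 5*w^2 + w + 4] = -27*w^2 - 10*w + 1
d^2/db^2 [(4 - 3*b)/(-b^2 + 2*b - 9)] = 2*((10 - 9*b)*(b^2 - 2*b + 9) + 4*(b - 1)^2*(3*b - 4))/(b^2 - 2*b + 9)^3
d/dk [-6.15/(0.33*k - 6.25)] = 2.0295/(0.33*k - 6.25)^2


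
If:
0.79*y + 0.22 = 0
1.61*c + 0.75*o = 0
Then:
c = -0.46583850931677*o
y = -0.28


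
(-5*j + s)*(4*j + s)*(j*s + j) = -20*j^3*s - 20*j^3 - j^2*s^2 - j^2*s + j*s^3 + j*s^2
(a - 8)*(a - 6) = a^2 - 14*a + 48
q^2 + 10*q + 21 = (q + 3)*(q + 7)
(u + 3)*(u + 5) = u^2 + 8*u + 15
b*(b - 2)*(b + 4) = b^3 + 2*b^2 - 8*b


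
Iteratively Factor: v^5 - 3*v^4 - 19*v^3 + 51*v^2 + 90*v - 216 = (v - 4)*(v^4 + v^3 - 15*v^2 - 9*v + 54) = (v - 4)*(v + 3)*(v^3 - 2*v^2 - 9*v + 18) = (v - 4)*(v + 3)^2*(v^2 - 5*v + 6) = (v - 4)*(v - 2)*(v + 3)^2*(v - 3)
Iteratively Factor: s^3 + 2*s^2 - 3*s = (s - 1)*(s^2 + 3*s) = s*(s - 1)*(s + 3)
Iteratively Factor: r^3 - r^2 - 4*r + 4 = (r + 2)*(r^2 - 3*r + 2) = (r - 2)*(r + 2)*(r - 1)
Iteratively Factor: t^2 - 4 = (t + 2)*(t - 2)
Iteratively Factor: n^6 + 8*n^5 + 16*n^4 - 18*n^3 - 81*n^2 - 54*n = (n + 3)*(n^5 + 5*n^4 + n^3 - 21*n^2 - 18*n) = (n + 3)^2*(n^4 + 2*n^3 - 5*n^2 - 6*n) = (n - 2)*(n + 3)^2*(n^3 + 4*n^2 + 3*n) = n*(n - 2)*(n + 3)^2*(n^2 + 4*n + 3) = n*(n - 2)*(n + 3)^3*(n + 1)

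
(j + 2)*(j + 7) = j^2 + 9*j + 14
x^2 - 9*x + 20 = (x - 5)*(x - 4)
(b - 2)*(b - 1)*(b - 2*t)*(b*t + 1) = b^4*t - 2*b^3*t^2 - 3*b^3*t + b^3 + 6*b^2*t^2 - 3*b^2 - 4*b*t^2 + 6*b*t + 2*b - 4*t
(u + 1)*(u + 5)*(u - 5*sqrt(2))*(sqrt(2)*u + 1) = sqrt(2)*u^4 - 9*u^3 + 6*sqrt(2)*u^3 - 54*u^2 - 45*u - 30*sqrt(2)*u - 25*sqrt(2)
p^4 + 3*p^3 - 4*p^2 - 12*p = p*(p - 2)*(p + 2)*(p + 3)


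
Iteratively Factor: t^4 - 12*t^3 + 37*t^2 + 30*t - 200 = (t - 5)*(t^3 - 7*t^2 + 2*t + 40) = (t - 5)*(t - 4)*(t^2 - 3*t - 10) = (t - 5)^2*(t - 4)*(t + 2)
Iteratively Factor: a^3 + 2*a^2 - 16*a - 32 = (a + 4)*(a^2 - 2*a - 8) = (a - 4)*(a + 4)*(a + 2)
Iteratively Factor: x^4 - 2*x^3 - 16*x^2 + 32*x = (x)*(x^3 - 2*x^2 - 16*x + 32) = x*(x + 4)*(x^2 - 6*x + 8) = x*(x - 2)*(x + 4)*(x - 4)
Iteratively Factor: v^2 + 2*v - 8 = (v + 4)*(v - 2)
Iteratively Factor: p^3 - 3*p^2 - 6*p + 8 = (p - 4)*(p^2 + p - 2) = (p - 4)*(p + 2)*(p - 1)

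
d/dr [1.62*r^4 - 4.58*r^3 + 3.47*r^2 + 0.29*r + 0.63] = 6.48*r^3 - 13.74*r^2 + 6.94*r + 0.29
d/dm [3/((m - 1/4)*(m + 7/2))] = 48*(-8*m - 13)/(64*m^4 + 416*m^3 + 564*m^2 - 364*m + 49)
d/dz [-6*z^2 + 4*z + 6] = 4 - 12*z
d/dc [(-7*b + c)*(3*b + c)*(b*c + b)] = b*(-21*b^2 - 8*b*c - 4*b + 3*c^2 + 2*c)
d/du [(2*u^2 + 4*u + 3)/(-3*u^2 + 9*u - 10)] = (30*u^2 - 22*u - 67)/(9*u^4 - 54*u^3 + 141*u^2 - 180*u + 100)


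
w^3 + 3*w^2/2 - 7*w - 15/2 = (w - 5/2)*(w + 1)*(w + 3)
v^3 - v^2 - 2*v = v*(v - 2)*(v + 1)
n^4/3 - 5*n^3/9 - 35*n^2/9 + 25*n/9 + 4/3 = (n/3 + 1)*(n - 4)*(n - 1)*(n + 1/3)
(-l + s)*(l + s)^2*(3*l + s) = -3*l^4 - 4*l^3*s + 2*l^2*s^2 + 4*l*s^3 + s^4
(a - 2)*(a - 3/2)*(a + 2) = a^3 - 3*a^2/2 - 4*a + 6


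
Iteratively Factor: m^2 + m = (m)*(m + 1)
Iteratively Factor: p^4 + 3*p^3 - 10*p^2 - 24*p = (p)*(p^3 + 3*p^2 - 10*p - 24) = p*(p + 2)*(p^2 + p - 12) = p*(p - 3)*(p + 2)*(p + 4)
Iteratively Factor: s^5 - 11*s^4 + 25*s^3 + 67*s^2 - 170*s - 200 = (s - 4)*(s^4 - 7*s^3 - 3*s^2 + 55*s + 50) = (s - 4)*(s + 2)*(s^3 - 9*s^2 + 15*s + 25) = (s - 5)*(s - 4)*(s + 2)*(s^2 - 4*s - 5) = (s - 5)^2*(s - 4)*(s + 2)*(s + 1)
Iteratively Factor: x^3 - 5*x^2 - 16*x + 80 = (x - 5)*(x^2 - 16) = (x - 5)*(x - 4)*(x + 4)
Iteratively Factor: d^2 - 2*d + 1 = (d - 1)*(d - 1)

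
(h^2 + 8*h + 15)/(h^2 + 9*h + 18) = (h + 5)/(h + 6)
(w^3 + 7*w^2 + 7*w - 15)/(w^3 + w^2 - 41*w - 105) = (w - 1)/(w - 7)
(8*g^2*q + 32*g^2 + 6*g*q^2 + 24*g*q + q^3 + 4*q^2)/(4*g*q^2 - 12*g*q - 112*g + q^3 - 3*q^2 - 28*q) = (2*g + q)/(q - 7)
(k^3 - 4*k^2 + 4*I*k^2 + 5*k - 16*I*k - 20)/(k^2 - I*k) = k - 4 + 5*I - 20*I/k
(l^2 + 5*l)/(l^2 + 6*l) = (l + 5)/(l + 6)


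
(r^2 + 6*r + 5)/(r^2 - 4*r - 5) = (r + 5)/(r - 5)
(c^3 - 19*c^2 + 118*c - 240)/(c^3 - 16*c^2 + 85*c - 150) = (c - 8)/(c - 5)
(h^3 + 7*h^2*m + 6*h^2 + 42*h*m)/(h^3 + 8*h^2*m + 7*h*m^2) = (h + 6)/(h + m)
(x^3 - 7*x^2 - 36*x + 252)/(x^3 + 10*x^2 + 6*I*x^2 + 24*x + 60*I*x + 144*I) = (x^2 - 13*x + 42)/(x^2 + x*(4 + 6*I) + 24*I)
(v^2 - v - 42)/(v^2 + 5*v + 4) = (v^2 - v - 42)/(v^2 + 5*v + 4)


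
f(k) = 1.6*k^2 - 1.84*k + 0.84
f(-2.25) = 13.08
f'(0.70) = 0.40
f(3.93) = 18.32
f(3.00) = 9.72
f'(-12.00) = -40.24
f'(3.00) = 7.76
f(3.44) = 13.44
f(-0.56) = 2.37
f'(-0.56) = -3.63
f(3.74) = 16.34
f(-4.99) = 49.86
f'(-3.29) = -12.37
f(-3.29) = 24.21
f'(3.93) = 10.74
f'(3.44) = 9.17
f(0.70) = 0.34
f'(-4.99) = -17.81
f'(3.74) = 10.13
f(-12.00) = 253.32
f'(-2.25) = -9.04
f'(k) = 3.2*k - 1.84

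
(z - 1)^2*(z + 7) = z^3 + 5*z^2 - 13*z + 7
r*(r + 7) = r^2 + 7*r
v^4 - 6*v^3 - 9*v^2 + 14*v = v*(v - 7)*(v - 1)*(v + 2)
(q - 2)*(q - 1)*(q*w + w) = q^3*w - 2*q^2*w - q*w + 2*w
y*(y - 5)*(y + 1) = y^3 - 4*y^2 - 5*y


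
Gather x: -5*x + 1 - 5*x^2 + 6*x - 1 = -5*x^2 + x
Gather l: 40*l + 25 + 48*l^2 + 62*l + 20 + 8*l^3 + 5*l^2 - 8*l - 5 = 8*l^3 + 53*l^2 + 94*l + 40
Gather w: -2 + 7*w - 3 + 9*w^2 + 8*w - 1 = 9*w^2 + 15*w - 6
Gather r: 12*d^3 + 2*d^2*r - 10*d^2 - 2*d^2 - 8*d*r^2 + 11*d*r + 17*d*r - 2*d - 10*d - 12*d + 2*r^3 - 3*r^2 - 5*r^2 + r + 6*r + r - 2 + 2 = 12*d^3 - 12*d^2 - 24*d + 2*r^3 + r^2*(-8*d - 8) + r*(2*d^2 + 28*d + 8)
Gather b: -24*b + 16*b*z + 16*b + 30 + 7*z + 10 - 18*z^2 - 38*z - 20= b*(16*z - 8) - 18*z^2 - 31*z + 20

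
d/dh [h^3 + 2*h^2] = h*(3*h + 4)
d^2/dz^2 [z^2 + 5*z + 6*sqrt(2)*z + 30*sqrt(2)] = 2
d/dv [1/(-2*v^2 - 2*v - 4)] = (v + 1/2)/(v^2 + v + 2)^2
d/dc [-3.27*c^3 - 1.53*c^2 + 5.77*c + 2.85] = -9.81*c^2 - 3.06*c + 5.77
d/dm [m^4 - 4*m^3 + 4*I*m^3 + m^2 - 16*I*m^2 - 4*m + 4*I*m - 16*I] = 4*m^3 + m^2*(-12 + 12*I) + m*(2 - 32*I) - 4 + 4*I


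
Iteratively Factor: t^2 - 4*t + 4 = (t - 2)*(t - 2)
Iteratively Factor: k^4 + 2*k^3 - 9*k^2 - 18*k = (k)*(k^3 + 2*k^2 - 9*k - 18) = k*(k + 3)*(k^2 - k - 6) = k*(k + 2)*(k + 3)*(k - 3)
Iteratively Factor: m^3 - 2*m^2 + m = (m - 1)*(m^2 - m) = m*(m - 1)*(m - 1)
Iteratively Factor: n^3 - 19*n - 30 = (n + 3)*(n^2 - 3*n - 10) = (n + 2)*(n + 3)*(n - 5)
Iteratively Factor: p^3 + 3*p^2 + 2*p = (p)*(p^2 + 3*p + 2) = p*(p + 1)*(p + 2)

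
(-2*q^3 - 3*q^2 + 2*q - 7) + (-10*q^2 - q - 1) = -2*q^3 - 13*q^2 + q - 8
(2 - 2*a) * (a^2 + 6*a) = -2*a^3 - 10*a^2 + 12*a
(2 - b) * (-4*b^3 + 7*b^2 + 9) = 4*b^4 - 15*b^3 + 14*b^2 - 9*b + 18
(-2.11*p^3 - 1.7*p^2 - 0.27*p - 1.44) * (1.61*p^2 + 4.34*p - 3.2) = -3.3971*p^5 - 11.8944*p^4 - 1.0607*p^3 + 1.9498*p^2 - 5.3856*p + 4.608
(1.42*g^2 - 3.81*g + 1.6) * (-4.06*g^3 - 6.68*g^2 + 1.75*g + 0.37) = -5.7652*g^5 + 5.983*g^4 + 21.4398*g^3 - 16.8301*g^2 + 1.3903*g + 0.592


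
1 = 1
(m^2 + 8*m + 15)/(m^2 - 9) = (m + 5)/(m - 3)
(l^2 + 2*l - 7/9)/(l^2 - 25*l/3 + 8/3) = (l + 7/3)/(l - 8)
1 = 1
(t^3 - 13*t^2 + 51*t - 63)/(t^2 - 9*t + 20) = (t^3 - 13*t^2 + 51*t - 63)/(t^2 - 9*t + 20)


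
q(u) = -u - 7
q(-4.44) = -2.56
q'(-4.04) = -1.00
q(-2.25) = -4.75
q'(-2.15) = -1.00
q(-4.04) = -2.96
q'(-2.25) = -1.00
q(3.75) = -10.75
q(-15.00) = 8.00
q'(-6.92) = -1.00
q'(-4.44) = -1.00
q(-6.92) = -0.08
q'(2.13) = -1.00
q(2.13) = -9.13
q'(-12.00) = -1.00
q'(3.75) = -1.00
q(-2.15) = -4.85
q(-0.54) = -6.46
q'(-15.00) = -1.00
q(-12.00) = 5.00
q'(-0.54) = -1.00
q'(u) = -1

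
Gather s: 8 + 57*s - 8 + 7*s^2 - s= 7*s^2 + 56*s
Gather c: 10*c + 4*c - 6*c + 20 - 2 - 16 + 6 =8*c + 8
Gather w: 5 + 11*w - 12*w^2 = -12*w^2 + 11*w + 5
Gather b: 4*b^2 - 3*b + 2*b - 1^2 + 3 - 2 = 4*b^2 - b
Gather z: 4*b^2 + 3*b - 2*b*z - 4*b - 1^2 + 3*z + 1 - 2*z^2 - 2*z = 4*b^2 - b - 2*z^2 + z*(1 - 2*b)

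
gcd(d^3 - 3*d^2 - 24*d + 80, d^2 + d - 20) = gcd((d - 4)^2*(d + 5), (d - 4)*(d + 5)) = d^2 + d - 20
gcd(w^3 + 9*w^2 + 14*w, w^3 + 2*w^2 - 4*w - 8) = w + 2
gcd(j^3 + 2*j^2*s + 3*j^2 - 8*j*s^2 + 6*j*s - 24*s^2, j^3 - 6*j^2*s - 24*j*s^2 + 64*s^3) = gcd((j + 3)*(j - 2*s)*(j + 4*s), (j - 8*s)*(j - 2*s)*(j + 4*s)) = -j^2 - 2*j*s + 8*s^2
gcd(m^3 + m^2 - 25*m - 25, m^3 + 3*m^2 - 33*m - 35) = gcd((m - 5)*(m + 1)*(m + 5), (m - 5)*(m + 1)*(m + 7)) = m^2 - 4*m - 5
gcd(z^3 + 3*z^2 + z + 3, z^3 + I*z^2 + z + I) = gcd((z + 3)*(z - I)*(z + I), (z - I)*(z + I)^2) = z^2 + 1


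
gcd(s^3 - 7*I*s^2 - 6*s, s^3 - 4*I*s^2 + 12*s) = s^2 - 6*I*s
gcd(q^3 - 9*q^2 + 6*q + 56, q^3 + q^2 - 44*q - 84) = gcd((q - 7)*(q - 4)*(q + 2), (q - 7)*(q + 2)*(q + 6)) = q^2 - 5*q - 14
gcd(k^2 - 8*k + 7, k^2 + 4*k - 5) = k - 1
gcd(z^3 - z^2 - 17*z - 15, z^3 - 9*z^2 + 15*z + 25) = z^2 - 4*z - 5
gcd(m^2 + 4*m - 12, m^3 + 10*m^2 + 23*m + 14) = 1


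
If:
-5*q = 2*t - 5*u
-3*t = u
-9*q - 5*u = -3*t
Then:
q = 0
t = 0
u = 0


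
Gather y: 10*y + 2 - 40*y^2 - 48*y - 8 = -40*y^2 - 38*y - 6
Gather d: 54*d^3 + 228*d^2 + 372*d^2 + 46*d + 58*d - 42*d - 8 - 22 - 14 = 54*d^3 + 600*d^2 + 62*d - 44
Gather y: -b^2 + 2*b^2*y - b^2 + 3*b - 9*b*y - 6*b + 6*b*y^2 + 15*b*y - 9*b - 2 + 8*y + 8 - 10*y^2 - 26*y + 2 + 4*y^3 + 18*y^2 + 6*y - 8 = -2*b^2 - 12*b + 4*y^3 + y^2*(6*b + 8) + y*(2*b^2 + 6*b - 12)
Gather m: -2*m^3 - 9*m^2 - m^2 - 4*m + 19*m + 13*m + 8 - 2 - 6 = -2*m^3 - 10*m^2 + 28*m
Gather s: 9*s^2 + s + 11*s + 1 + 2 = 9*s^2 + 12*s + 3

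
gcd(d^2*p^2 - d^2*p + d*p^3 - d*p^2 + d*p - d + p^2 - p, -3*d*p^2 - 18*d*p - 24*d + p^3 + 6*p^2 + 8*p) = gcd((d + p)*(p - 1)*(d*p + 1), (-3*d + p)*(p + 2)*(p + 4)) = 1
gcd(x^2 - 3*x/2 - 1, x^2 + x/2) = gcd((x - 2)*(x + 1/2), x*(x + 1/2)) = x + 1/2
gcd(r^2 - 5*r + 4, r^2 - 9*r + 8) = r - 1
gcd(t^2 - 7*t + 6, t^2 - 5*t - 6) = t - 6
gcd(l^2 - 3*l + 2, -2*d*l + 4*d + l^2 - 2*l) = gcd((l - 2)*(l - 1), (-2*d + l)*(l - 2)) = l - 2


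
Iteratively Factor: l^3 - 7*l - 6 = (l + 2)*(l^2 - 2*l - 3) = (l + 1)*(l + 2)*(l - 3)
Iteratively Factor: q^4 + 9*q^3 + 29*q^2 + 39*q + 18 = (q + 3)*(q^3 + 6*q^2 + 11*q + 6) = (q + 3)^2*(q^2 + 3*q + 2) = (q + 1)*(q + 3)^2*(q + 2)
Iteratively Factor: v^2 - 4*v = (v)*(v - 4)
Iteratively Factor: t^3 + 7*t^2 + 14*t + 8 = (t + 1)*(t^2 + 6*t + 8) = (t + 1)*(t + 4)*(t + 2)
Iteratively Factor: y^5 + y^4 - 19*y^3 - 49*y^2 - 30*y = (y + 3)*(y^4 - 2*y^3 - 13*y^2 - 10*y) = y*(y + 3)*(y^3 - 2*y^2 - 13*y - 10) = y*(y - 5)*(y + 3)*(y^2 + 3*y + 2) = y*(y - 5)*(y + 1)*(y + 3)*(y + 2)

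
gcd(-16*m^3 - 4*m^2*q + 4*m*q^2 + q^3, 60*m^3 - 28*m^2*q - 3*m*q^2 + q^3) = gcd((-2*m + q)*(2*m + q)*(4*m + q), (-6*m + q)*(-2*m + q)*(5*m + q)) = -2*m + q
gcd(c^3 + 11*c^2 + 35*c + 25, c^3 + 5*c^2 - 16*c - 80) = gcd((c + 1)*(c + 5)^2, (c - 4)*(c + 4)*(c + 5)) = c + 5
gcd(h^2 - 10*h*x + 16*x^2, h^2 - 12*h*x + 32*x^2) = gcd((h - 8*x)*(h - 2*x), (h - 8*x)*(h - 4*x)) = -h + 8*x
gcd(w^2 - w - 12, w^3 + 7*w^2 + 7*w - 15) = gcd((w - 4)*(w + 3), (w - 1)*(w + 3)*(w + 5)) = w + 3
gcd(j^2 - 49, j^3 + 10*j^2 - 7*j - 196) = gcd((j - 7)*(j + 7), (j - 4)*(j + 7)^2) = j + 7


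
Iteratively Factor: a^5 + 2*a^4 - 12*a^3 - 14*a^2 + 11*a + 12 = (a - 1)*(a^4 + 3*a^3 - 9*a^2 - 23*a - 12) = (a - 3)*(a - 1)*(a^3 + 6*a^2 + 9*a + 4) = (a - 3)*(a - 1)*(a + 4)*(a^2 + 2*a + 1) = (a - 3)*(a - 1)*(a + 1)*(a + 4)*(a + 1)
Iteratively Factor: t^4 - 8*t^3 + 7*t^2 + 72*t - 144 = (t - 4)*(t^3 - 4*t^2 - 9*t + 36) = (t - 4)*(t - 3)*(t^2 - t - 12) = (t - 4)*(t - 3)*(t + 3)*(t - 4)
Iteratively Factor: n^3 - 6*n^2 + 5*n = (n - 1)*(n^2 - 5*n) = n*(n - 1)*(n - 5)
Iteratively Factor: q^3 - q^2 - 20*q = (q - 5)*(q^2 + 4*q) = (q - 5)*(q + 4)*(q)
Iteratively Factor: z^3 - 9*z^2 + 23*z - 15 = (z - 5)*(z^2 - 4*z + 3) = (z - 5)*(z - 3)*(z - 1)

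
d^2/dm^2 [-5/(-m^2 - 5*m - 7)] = 10*(-m^2 - 5*m + (2*m + 5)^2 - 7)/(m^2 + 5*m + 7)^3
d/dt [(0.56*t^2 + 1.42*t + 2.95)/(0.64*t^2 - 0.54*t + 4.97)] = (-1.2112*t^2 + 1.7904*t + 8.6504)/(0.4096*t^4 - 0.6912*t^3 + 6.6532*t^2 - 5.3676*t + 24.7009)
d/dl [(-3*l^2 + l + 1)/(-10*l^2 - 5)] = (2*l^2 + 10*l - 1)/(5*(4*l^4 + 4*l^2 + 1))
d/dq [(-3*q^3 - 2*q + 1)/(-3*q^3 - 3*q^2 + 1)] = (9*q^4 - 12*q^3 - 6*q^2 + 6*q - 2)/(9*q^6 + 18*q^5 + 9*q^4 - 6*q^3 - 6*q^2 + 1)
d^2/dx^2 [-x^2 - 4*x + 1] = -2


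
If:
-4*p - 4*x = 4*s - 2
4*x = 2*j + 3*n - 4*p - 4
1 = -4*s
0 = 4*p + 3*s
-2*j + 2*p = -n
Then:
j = 65/64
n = 53/32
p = 3/16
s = -1/4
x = 9/16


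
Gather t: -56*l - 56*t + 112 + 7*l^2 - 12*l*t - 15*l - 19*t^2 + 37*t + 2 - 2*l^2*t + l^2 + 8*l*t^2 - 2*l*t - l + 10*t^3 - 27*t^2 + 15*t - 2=8*l^2 - 72*l + 10*t^3 + t^2*(8*l - 46) + t*(-2*l^2 - 14*l - 4) + 112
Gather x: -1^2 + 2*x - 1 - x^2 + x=-x^2 + 3*x - 2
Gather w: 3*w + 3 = 3*w + 3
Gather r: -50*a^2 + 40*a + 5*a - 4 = -50*a^2 + 45*a - 4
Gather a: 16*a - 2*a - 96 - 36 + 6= 14*a - 126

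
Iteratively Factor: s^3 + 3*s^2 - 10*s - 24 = (s - 3)*(s^2 + 6*s + 8) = (s - 3)*(s + 4)*(s + 2)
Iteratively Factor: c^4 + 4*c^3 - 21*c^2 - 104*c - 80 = (c - 5)*(c^3 + 9*c^2 + 24*c + 16) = (c - 5)*(c + 4)*(c^2 + 5*c + 4) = (c - 5)*(c + 1)*(c + 4)*(c + 4)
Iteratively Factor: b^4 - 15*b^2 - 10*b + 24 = (b + 3)*(b^3 - 3*b^2 - 6*b + 8) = (b - 4)*(b + 3)*(b^2 + b - 2) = (b - 4)*(b + 2)*(b + 3)*(b - 1)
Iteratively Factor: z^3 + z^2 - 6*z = (z + 3)*(z^2 - 2*z) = z*(z + 3)*(z - 2)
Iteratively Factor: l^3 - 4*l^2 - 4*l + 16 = (l - 2)*(l^2 - 2*l - 8) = (l - 4)*(l - 2)*(l + 2)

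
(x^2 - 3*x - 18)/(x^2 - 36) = (x + 3)/(x + 6)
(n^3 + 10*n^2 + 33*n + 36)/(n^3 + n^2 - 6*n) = (n^2 + 7*n + 12)/(n*(n - 2))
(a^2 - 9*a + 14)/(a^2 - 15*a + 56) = (a - 2)/(a - 8)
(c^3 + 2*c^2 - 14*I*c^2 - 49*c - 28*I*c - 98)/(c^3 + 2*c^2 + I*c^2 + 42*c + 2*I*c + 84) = (c^2 - 14*I*c - 49)/(c^2 + I*c + 42)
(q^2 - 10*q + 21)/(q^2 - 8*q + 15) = (q - 7)/(q - 5)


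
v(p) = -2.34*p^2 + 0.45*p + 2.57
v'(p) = 0.45 - 4.68*p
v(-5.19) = -62.80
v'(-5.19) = 24.74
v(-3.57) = -28.86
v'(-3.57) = 17.16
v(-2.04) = -8.09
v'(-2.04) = 10.00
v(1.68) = -3.28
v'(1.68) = -7.41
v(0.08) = 2.59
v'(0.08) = 0.08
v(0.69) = 1.77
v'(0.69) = -2.78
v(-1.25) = -1.65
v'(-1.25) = 6.30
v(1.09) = 0.28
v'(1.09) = -4.65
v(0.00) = 2.57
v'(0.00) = 0.45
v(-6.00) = -84.37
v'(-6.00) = 28.53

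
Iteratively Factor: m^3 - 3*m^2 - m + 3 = (m - 3)*(m^2 - 1) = (m - 3)*(m - 1)*(m + 1)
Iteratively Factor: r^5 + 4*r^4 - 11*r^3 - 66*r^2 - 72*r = (r)*(r^4 + 4*r^3 - 11*r^2 - 66*r - 72) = r*(r + 2)*(r^3 + 2*r^2 - 15*r - 36) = r*(r + 2)*(r + 3)*(r^2 - r - 12) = r*(r - 4)*(r + 2)*(r + 3)*(r + 3)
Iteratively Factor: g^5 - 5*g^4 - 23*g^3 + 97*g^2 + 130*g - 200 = (g - 5)*(g^4 - 23*g^2 - 18*g + 40) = (g - 5)*(g + 4)*(g^3 - 4*g^2 - 7*g + 10) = (g - 5)^2*(g + 4)*(g^2 + g - 2) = (g - 5)^2*(g - 1)*(g + 4)*(g + 2)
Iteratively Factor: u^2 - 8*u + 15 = (u - 5)*(u - 3)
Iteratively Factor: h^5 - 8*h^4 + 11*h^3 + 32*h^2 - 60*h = (h)*(h^4 - 8*h^3 + 11*h^2 + 32*h - 60) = h*(h - 2)*(h^3 - 6*h^2 - h + 30) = h*(h - 2)*(h + 2)*(h^2 - 8*h + 15) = h*(h - 5)*(h - 2)*(h + 2)*(h - 3)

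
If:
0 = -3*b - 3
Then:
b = -1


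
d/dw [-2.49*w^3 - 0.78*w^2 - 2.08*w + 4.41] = -7.47*w^2 - 1.56*w - 2.08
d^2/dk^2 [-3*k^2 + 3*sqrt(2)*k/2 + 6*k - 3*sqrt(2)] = -6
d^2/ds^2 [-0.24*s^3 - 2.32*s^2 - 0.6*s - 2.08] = -1.44*s - 4.64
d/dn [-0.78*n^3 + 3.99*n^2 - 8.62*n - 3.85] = -2.34*n^2 + 7.98*n - 8.62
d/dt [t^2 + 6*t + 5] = 2*t + 6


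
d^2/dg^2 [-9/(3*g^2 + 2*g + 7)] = 18*(9*g^2 + 6*g - 4*(3*g + 1)^2 + 21)/(3*g^2 + 2*g + 7)^3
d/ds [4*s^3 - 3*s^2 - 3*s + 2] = 12*s^2 - 6*s - 3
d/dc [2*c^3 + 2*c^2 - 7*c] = 6*c^2 + 4*c - 7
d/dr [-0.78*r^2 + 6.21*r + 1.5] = 6.21 - 1.56*r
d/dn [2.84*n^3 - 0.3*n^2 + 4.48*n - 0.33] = 8.52*n^2 - 0.6*n + 4.48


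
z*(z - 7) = z^2 - 7*z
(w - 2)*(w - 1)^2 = w^3 - 4*w^2 + 5*w - 2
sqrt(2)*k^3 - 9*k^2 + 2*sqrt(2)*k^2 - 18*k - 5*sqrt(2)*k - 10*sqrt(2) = (k + 2)*(k - 5*sqrt(2))*(sqrt(2)*k + 1)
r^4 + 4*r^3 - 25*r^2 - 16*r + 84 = (r - 3)*(r - 2)*(r + 2)*(r + 7)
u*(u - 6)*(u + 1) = u^3 - 5*u^2 - 6*u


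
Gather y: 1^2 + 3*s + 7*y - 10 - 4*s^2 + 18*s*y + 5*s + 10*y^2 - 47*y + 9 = -4*s^2 + 8*s + 10*y^2 + y*(18*s - 40)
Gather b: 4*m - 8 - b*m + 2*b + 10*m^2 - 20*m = b*(2 - m) + 10*m^2 - 16*m - 8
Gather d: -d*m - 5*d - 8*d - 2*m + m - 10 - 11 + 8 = d*(-m - 13) - m - 13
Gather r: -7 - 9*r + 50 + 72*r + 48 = 63*r + 91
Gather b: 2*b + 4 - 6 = 2*b - 2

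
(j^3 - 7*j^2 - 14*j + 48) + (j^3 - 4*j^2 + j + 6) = 2*j^3 - 11*j^2 - 13*j + 54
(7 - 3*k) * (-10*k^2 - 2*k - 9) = 30*k^3 - 64*k^2 + 13*k - 63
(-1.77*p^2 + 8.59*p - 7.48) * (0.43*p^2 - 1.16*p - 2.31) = -0.7611*p^4 + 5.7469*p^3 - 9.0921*p^2 - 11.1661*p + 17.2788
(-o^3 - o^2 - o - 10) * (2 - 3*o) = 3*o^4 + o^3 + o^2 + 28*o - 20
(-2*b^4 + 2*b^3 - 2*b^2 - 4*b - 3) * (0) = 0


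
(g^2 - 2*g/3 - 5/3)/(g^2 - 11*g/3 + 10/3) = (g + 1)/(g - 2)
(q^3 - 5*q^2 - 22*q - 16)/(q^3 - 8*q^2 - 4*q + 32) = (q + 1)/(q - 2)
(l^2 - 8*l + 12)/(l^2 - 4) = (l - 6)/(l + 2)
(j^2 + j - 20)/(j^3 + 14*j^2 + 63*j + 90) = (j - 4)/(j^2 + 9*j + 18)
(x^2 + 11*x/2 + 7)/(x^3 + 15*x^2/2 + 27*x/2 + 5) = (2*x + 7)/(2*x^2 + 11*x + 5)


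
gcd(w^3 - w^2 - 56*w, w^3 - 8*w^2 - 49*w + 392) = w^2 - w - 56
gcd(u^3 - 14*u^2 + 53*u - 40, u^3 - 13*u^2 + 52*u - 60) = u - 5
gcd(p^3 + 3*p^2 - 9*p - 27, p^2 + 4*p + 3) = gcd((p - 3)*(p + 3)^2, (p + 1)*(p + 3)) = p + 3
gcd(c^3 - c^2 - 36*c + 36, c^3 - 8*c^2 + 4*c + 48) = c - 6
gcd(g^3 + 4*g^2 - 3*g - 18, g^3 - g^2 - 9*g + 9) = g + 3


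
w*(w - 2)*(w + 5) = w^3 + 3*w^2 - 10*w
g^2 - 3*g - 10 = (g - 5)*(g + 2)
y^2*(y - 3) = y^3 - 3*y^2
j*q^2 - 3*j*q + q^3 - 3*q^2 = q*(j + q)*(q - 3)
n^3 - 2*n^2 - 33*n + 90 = (n - 5)*(n - 3)*(n + 6)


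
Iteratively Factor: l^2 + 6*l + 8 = (l + 2)*(l + 4)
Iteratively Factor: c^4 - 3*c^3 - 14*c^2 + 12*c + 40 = (c + 2)*(c^3 - 5*c^2 - 4*c + 20) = (c - 5)*(c + 2)*(c^2 - 4) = (c - 5)*(c - 2)*(c + 2)*(c + 2)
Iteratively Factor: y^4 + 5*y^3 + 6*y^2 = (y + 3)*(y^3 + 2*y^2) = y*(y + 3)*(y^2 + 2*y) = y^2*(y + 3)*(y + 2)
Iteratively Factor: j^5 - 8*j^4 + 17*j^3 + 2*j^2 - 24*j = (j)*(j^4 - 8*j^3 + 17*j^2 + 2*j - 24) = j*(j - 2)*(j^3 - 6*j^2 + 5*j + 12) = j*(j - 4)*(j - 2)*(j^2 - 2*j - 3) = j*(j - 4)*(j - 3)*(j - 2)*(j + 1)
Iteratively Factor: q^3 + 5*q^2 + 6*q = (q + 3)*(q^2 + 2*q) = q*(q + 3)*(q + 2)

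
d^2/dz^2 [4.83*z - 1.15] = 0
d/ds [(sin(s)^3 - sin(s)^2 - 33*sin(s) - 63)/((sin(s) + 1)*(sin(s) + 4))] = (sin(s)^4 + 10*sin(s)^3 + 40*sin(s)^2 + 118*sin(s) + 183)*cos(s)/((sin(s) + 1)^2*(sin(s) + 4)^2)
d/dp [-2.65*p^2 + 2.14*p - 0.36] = 2.14 - 5.3*p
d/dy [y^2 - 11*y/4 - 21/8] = 2*y - 11/4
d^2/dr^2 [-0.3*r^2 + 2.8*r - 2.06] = -0.600000000000000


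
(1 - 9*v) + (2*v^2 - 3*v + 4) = 2*v^2 - 12*v + 5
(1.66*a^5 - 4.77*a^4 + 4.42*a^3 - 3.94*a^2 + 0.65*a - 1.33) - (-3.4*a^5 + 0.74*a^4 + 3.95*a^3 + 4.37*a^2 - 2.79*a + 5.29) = 5.06*a^5 - 5.51*a^4 + 0.47*a^3 - 8.31*a^2 + 3.44*a - 6.62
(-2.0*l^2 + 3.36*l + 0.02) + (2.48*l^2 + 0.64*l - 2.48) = 0.48*l^2 + 4.0*l - 2.46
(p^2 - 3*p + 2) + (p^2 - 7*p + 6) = 2*p^2 - 10*p + 8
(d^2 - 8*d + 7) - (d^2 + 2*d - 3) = 10 - 10*d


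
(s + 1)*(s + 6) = s^2 + 7*s + 6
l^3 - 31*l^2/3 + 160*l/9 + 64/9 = (l - 8)*(l - 8/3)*(l + 1/3)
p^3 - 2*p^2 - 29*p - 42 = (p - 7)*(p + 2)*(p + 3)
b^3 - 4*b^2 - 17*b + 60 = (b - 5)*(b - 3)*(b + 4)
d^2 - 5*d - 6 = (d - 6)*(d + 1)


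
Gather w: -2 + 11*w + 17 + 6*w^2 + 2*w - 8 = 6*w^2 + 13*w + 7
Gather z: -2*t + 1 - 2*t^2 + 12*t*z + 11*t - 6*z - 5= -2*t^2 + 9*t + z*(12*t - 6) - 4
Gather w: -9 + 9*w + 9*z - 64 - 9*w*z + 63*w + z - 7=w*(72 - 9*z) + 10*z - 80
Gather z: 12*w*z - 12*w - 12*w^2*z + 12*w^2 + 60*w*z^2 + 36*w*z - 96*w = 12*w^2 + 60*w*z^2 - 108*w + z*(-12*w^2 + 48*w)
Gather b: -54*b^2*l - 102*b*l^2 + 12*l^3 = -54*b^2*l - 102*b*l^2 + 12*l^3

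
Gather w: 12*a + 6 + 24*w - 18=12*a + 24*w - 12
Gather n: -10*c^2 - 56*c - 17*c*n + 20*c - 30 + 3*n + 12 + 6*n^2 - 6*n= -10*c^2 - 36*c + 6*n^2 + n*(-17*c - 3) - 18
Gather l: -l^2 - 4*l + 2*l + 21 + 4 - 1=-l^2 - 2*l + 24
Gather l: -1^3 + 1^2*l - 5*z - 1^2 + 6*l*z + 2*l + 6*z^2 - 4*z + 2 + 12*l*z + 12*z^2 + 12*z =l*(18*z + 3) + 18*z^2 + 3*z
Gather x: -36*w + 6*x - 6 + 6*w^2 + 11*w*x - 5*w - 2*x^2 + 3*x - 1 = 6*w^2 - 41*w - 2*x^2 + x*(11*w + 9) - 7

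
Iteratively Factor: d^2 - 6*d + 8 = (d - 4)*(d - 2)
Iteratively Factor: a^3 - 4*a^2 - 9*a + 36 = (a - 4)*(a^2 - 9) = (a - 4)*(a - 3)*(a + 3)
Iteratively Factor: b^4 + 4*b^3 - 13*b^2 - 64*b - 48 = (b + 1)*(b^3 + 3*b^2 - 16*b - 48) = (b - 4)*(b + 1)*(b^2 + 7*b + 12) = (b - 4)*(b + 1)*(b + 4)*(b + 3)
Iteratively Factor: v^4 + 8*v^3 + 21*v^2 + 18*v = (v)*(v^3 + 8*v^2 + 21*v + 18) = v*(v + 3)*(v^2 + 5*v + 6) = v*(v + 2)*(v + 3)*(v + 3)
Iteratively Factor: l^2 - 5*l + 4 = (l - 4)*(l - 1)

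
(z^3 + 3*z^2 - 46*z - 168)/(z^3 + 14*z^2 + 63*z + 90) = (z^2 - 3*z - 28)/(z^2 + 8*z + 15)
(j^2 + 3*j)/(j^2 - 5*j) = (j + 3)/(j - 5)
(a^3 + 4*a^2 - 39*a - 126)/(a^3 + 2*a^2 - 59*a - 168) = (a - 6)/(a - 8)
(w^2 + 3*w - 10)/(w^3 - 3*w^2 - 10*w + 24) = (w + 5)/(w^2 - w - 12)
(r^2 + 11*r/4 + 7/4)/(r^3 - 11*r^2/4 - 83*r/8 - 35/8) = 2*(r + 1)/(2*r^2 - 9*r - 5)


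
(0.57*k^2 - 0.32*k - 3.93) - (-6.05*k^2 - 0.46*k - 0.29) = 6.62*k^2 + 0.14*k - 3.64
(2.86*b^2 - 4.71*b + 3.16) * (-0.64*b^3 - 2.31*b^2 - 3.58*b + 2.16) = -1.8304*b^5 - 3.5922*b^4 - 1.3811*b^3 + 15.7398*b^2 - 21.4864*b + 6.8256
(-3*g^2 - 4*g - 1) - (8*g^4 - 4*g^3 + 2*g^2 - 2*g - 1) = -8*g^4 + 4*g^3 - 5*g^2 - 2*g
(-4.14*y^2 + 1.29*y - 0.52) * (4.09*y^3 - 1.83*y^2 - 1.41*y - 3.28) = -16.9326*y^5 + 12.8523*y^4 + 1.3499*y^3 + 12.7119*y^2 - 3.498*y + 1.7056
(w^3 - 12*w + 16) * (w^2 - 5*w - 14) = w^5 - 5*w^4 - 26*w^3 + 76*w^2 + 88*w - 224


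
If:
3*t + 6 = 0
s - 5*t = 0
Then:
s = -10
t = -2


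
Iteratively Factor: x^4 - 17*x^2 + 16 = (x - 1)*(x^3 + x^2 - 16*x - 16) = (x - 1)*(x + 4)*(x^2 - 3*x - 4) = (x - 1)*(x + 1)*(x + 4)*(x - 4)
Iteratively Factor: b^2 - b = (b - 1)*(b)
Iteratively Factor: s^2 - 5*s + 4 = (s - 4)*(s - 1)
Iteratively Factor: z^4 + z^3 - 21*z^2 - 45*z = (z + 3)*(z^3 - 2*z^2 - 15*z) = (z - 5)*(z + 3)*(z^2 + 3*z) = (z - 5)*(z + 3)^2*(z)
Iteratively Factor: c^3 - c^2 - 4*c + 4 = (c + 2)*(c^2 - 3*c + 2) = (c - 1)*(c + 2)*(c - 2)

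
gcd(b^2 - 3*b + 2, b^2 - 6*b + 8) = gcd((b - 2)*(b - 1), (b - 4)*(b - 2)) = b - 2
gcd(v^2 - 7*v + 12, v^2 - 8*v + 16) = v - 4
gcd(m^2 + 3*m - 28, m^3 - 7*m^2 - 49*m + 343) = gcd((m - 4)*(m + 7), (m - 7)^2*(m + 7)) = m + 7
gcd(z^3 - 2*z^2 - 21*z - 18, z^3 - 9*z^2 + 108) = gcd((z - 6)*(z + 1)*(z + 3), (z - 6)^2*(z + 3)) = z^2 - 3*z - 18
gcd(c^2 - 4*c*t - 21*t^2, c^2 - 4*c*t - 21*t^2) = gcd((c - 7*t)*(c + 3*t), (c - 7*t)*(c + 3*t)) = -c^2 + 4*c*t + 21*t^2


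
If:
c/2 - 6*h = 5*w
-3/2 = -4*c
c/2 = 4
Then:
No Solution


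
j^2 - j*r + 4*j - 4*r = (j + 4)*(j - r)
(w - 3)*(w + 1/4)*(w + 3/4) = w^3 - 2*w^2 - 45*w/16 - 9/16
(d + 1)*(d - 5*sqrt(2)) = d^2 - 5*sqrt(2)*d + d - 5*sqrt(2)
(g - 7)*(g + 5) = g^2 - 2*g - 35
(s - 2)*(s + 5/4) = s^2 - 3*s/4 - 5/2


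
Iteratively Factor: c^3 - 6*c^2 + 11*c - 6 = (c - 3)*(c^2 - 3*c + 2) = (c - 3)*(c - 1)*(c - 2)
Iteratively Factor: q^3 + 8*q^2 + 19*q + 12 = (q + 3)*(q^2 + 5*q + 4) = (q + 3)*(q + 4)*(q + 1)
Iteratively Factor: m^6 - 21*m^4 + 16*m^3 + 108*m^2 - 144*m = (m - 2)*(m^5 + 2*m^4 - 17*m^3 - 18*m^2 + 72*m) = (m - 2)^2*(m^4 + 4*m^3 - 9*m^2 - 36*m) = (m - 2)^2*(m + 3)*(m^3 + m^2 - 12*m) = (m - 3)*(m - 2)^2*(m + 3)*(m^2 + 4*m) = m*(m - 3)*(m - 2)^2*(m + 3)*(m + 4)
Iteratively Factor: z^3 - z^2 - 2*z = (z - 2)*(z^2 + z) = z*(z - 2)*(z + 1)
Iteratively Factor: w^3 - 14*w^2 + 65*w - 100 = (w - 4)*(w^2 - 10*w + 25) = (w - 5)*(w - 4)*(w - 5)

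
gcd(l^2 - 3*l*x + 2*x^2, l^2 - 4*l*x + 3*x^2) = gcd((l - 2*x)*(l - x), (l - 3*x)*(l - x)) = -l + x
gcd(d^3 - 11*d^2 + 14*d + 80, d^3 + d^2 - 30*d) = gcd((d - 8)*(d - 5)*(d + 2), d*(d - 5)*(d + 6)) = d - 5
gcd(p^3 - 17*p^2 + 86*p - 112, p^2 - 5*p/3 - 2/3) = p - 2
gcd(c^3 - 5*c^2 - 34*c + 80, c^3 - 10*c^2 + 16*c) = c^2 - 10*c + 16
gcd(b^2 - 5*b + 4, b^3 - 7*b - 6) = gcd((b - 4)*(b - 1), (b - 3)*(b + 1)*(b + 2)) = 1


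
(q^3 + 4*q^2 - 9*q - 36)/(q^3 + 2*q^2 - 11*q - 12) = (q + 3)/(q + 1)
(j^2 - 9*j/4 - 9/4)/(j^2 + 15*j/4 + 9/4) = (j - 3)/(j + 3)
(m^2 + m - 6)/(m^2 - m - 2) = (m + 3)/(m + 1)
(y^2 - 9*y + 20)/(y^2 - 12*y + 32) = (y - 5)/(y - 8)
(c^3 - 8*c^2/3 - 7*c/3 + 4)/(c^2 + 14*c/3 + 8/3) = (3*c^3 - 8*c^2 - 7*c + 12)/(3*c^2 + 14*c + 8)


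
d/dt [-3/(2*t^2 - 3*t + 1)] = 3*(4*t - 3)/(2*t^2 - 3*t + 1)^2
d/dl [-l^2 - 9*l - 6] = -2*l - 9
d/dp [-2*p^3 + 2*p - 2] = 2 - 6*p^2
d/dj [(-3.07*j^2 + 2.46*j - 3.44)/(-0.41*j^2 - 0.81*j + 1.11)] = (3.4953*j^2 - 9.6362*j - 0.0557999999999996)/(0.1681*j^4 + 0.6642*j^3 - 0.2541*j^2 - 1.7982*j + 1.2321)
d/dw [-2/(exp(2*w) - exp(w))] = 2*(2*exp(w) - 1)*exp(-w)/(1 - exp(w))^2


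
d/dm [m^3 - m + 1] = 3*m^2 - 1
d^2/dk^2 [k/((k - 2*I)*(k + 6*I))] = 2*(k^3 - 36*k - 48*I)/(k^6 + 12*I*k^5 - 12*k^4 + 224*I*k^3 - 144*k^2 + 1728*I*k + 1728)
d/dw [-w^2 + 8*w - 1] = 8 - 2*w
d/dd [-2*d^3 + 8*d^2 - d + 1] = -6*d^2 + 16*d - 1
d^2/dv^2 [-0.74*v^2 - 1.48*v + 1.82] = -1.48000000000000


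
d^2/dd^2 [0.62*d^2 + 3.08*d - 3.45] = 1.24000000000000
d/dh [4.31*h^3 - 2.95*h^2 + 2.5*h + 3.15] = 12.93*h^2 - 5.9*h + 2.5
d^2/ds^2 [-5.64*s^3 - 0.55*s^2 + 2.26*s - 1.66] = -33.84*s - 1.1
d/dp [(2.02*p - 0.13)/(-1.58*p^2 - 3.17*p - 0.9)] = (3.1916*p^2 - 0.4108*p - 2.2301)/(2.4964*p^4 + 10.0172*p^3 + 12.8929*p^2 + 5.706*p + 0.81)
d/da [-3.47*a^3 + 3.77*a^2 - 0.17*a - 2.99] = -10.41*a^2 + 7.54*a - 0.17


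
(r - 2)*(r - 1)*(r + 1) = r^3 - 2*r^2 - r + 2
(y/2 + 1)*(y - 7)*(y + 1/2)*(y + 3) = y^4/2 - 3*y^3/4 - 15*y^2 - 113*y/4 - 21/2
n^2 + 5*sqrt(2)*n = n*(n + 5*sqrt(2))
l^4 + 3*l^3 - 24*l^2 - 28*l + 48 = (l - 4)*(l - 1)*(l + 2)*(l + 6)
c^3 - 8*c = c*(c - 2*sqrt(2))*(c + 2*sqrt(2))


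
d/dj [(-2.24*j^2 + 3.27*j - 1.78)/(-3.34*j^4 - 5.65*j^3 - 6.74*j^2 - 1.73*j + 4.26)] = (-14.9632*j^5 + 20.1094*j^4 + 13.1702*j^3 - 4.25600000000001*j^2 - 43.0792*j + 10.8508)/(11.1556*j^8 + 37.742*j^7 + 76.9457*j^6 + 87.7184*j^5 + 36.5198*j^4 - 24.8176*j^3 - 54.4319*j^2 - 14.7396*j + 18.1476)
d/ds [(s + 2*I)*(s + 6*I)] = 2*s + 8*I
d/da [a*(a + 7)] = 2*a + 7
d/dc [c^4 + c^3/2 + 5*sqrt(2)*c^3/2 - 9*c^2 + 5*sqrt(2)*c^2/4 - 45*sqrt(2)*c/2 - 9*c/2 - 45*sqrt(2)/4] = 4*c^3 + 3*c^2/2 + 15*sqrt(2)*c^2/2 - 18*c + 5*sqrt(2)*c/2 - 45*sqrt(2)/2 - 9/2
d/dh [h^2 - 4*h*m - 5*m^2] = 2*h - 4*m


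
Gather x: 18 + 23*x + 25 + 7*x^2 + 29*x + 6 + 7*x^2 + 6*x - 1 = 14*x^2 + 58*x + 48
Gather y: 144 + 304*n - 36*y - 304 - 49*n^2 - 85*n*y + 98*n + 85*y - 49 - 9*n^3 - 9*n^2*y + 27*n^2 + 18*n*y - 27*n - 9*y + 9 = -9*n^3 - 22*n^2 + 375*n + y*(-9*n^2 - 67*n + 40) - 200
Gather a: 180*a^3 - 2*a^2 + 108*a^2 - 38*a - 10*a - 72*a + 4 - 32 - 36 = 180*a^3 + 106*a^2 - 120*a - 64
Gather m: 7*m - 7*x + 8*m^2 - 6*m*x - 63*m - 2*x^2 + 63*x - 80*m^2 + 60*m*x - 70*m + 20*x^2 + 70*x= -72*m^2 + m*(54*x - 126) + 18*x^2 + 126*x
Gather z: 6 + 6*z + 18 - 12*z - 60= -6*z - 36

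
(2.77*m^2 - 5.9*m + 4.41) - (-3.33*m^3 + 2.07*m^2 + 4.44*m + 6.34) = 3.33*m^3 + 0.7*m^2 - 10.34*m - 1.93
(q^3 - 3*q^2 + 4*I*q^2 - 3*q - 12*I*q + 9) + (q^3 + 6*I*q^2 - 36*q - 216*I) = 2*q^3 - 3*q^2 + 10*I*q^2 - 39*q - 12*I*q + 9 - 216*I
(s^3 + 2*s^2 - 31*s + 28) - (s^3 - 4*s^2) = 6*s^2 - 31*s + 28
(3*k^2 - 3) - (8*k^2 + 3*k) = -5*k^2 - 3*k - 3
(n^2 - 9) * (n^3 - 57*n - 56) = n^5 - 66*n^3 - 56*n^2 + 513*n + 504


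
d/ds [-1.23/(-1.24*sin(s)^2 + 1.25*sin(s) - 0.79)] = (1.5375 - 3.0504*sin(s))*cos(s)/(1.24*sin(s)^2 - 1.25*sin(s) + 0.79)^2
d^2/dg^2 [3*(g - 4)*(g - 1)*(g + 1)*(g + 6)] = 36*g^2 + 36*g - 150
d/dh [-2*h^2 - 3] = -4*h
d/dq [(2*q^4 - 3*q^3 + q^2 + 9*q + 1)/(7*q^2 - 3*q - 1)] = (28*q^5 - 39*q^4 + 10*q^3 - 57*q^2 - 16*q - 6)/(49*q^4 - 42*q^3 - 5*q^2 + 6*q + 1)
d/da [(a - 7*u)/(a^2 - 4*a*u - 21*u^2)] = -1/(a^2 + 6*a*u + 9*u^2)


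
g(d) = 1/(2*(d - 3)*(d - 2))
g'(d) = -1/(2*(d - 3)*(d - 2)^2) - 1/(2*(d - 3)^2*(d - 2)) = (5/2 - d)/(d^4 - 10*d^3 + 37*d^2 - 60*d + 36)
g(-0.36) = 0.06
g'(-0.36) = 0.05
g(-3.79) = 0.01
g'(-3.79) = 0.00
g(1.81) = 2.21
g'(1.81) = 13.50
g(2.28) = -2.48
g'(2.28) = 5.41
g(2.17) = -3.54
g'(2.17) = 16.58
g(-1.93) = 0.03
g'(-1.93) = 0.01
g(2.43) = -2.04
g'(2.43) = 1.17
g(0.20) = 0.10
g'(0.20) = 0.09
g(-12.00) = 0.00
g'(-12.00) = 0.00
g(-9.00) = 0.00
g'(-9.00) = 0.00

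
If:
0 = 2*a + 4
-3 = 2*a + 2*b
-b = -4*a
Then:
No Solution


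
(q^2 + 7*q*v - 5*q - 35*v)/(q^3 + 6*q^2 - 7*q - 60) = (q^2 + 7*q*v - 5*q - 35*v)/(q^3 + 6*q^2 - 7*q - 60)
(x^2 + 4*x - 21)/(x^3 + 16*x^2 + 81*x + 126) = (x - 3)/(x^2 + 9*x + 18)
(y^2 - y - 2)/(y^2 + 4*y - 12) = (y + 1)/(y + 6)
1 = 1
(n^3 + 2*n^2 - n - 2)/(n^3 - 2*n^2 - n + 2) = (n + 2)/(n - 2)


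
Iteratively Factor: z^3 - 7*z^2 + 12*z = (z - 4)*(z^2 - 3*z) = z*(z - 4)*(z - 3)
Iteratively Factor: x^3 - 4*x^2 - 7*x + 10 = (x + 2)*(x^2 - 6*x + 5) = (x - 5)*(x + 2)*(x - 1)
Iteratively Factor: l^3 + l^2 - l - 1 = (l - 1)*(l^2 + 2*l + 1) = (l - 1)*(l + 1)*(l + 1)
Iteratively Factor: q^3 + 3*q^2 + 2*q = (q)*(q^2 + 3*q + 2) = q*(q + 1)*(q + 2)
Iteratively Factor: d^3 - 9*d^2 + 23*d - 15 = (d - 5)*(d^2 - 4*d + 3) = (d - 5)*(d - 1)*(d - 3)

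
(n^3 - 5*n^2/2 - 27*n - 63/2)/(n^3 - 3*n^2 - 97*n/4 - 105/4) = 2*(n + 3)/(2*n + 5)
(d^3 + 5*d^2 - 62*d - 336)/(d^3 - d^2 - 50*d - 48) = (d + 7)/(d + 1)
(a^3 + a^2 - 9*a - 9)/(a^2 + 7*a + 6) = (a^2 - 9)/(a + 6)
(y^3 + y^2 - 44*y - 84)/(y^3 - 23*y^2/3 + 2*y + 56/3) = 3*(y^2 + 8*y + 12)/(3*y^2 - 2*y - 8)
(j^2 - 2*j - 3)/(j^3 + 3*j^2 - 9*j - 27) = (j + 1)/(j^2 + 6*j + 9)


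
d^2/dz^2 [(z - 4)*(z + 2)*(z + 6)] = 6*z + 8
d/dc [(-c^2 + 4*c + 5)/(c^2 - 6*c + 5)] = 2/(c^2 - 2*c + 1)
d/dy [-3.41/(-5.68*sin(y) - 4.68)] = -19.3688*cos(y)/(5.68*sin(y) + 4.68)^2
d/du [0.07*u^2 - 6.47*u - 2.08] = 0.14*u - 6.47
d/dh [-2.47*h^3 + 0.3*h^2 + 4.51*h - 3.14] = -7.41*h^2 + 0.6*h + 4.51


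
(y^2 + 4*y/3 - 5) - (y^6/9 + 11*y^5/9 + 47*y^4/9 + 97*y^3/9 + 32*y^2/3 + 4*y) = -y^6/9 - 11*y^5/9 - 47*y^4/9 - 97*y^3/9 - 29*y^2/3 - 8*y/3 - 5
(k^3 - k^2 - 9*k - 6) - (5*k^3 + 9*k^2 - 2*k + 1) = -4*k^3 - 10*k^2 - 7*k - 7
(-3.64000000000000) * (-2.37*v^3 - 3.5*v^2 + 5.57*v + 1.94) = 8.6268*v^3 + 12.74*v^2 - 20.2748*v - 7.0616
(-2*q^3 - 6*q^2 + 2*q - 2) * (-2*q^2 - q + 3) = 4*q^5 + 14*q^4 - 4*q^3 - 16*q^2 + 8*q - 6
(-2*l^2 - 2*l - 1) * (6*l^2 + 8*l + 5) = -12*l^4 - 28*l^3 - 32*l^2 - 18*l - 5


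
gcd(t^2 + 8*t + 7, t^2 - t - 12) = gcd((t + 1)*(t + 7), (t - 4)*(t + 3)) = 1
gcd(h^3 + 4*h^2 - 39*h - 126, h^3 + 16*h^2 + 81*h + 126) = h^2 + 10*h + 21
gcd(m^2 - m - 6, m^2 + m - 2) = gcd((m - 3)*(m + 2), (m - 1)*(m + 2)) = m + 2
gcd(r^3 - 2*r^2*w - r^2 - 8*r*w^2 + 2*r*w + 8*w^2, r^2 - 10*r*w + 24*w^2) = r - 4*w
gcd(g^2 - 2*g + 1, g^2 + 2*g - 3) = g - 1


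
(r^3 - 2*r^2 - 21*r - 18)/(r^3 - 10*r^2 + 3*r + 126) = (r + 1)/(r - 7)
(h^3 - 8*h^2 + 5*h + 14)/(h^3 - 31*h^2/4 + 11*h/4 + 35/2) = 4*(h + 1)/(4*h + 5)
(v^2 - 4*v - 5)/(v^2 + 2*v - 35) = (v + 1)/(v + 7)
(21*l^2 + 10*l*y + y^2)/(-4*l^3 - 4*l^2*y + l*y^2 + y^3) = (21*l^2 + 10*l*y + y^2)/(-4*l^3 - 4*l^2*y + l*y^2 + y^3)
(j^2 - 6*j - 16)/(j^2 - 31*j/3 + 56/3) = 3*(j + 2)/(3*j - 7)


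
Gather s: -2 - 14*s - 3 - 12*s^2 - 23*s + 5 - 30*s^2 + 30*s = -42*s^2 - 7*s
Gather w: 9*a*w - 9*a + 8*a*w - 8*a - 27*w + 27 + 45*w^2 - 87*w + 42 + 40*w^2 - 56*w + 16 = -17*a + 85*w^2 + w*(17*a - 170) + 85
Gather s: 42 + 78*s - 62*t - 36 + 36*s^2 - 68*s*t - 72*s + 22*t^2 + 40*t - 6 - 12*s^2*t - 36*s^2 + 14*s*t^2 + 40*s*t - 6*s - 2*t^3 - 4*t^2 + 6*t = -12*s^2*t + s*(14*t^2 - 28*t) - 2*t^3 + 18*t^2 - 16*t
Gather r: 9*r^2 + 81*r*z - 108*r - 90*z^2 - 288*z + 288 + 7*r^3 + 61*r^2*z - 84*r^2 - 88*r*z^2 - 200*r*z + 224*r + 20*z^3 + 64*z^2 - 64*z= 7*r^3 + r^2*(61*z - 75) + r*(-88*z^2 - 119*z + 116) + 20*z^3 - 26*z^2 - 352*z + 288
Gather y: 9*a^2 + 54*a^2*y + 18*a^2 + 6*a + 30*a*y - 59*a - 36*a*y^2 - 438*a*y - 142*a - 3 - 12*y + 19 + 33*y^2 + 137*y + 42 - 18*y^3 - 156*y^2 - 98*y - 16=27*a^2 - 195*a - 18*y^3 + y^2*(-36*a - 123) + y*(54*a^2 - 408*a + 27) + 42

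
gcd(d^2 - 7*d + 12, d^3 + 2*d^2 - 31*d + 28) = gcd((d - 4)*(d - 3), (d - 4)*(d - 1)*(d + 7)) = d - 4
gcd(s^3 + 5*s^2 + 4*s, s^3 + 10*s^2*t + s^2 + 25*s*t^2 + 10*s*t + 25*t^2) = s + 1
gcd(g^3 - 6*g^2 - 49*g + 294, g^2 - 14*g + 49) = g - 7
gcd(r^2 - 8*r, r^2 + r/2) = r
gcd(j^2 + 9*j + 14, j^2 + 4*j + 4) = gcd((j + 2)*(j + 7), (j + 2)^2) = j + 2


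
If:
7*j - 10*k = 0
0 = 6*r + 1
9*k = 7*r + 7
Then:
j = 25/27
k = 35/54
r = -1/6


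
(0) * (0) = 0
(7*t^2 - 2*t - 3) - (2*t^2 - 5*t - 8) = 5*t^2 + 3*t + 5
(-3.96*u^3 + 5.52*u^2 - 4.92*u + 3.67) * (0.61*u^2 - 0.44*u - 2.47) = -2.4156*u^5 + 5.1096*u^4 + 4.3512*u^3 - 9.2309*u^2 + 10.5376*u - 9.0649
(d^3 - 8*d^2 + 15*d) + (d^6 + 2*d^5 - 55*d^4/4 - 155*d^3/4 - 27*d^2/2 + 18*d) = d^6 + 2*d^5 - 55*d^4/4 - 151*d^3/4 - 43*d^2/2 + 33*d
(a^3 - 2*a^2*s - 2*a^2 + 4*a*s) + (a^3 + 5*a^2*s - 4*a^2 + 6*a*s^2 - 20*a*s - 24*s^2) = 2*a^3 + 3*a^2*s - 6*a^2 + 6*a*s^2 - 16*a*s - 24*s^2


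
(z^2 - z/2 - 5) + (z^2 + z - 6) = 2*z^2 + z/2 - 11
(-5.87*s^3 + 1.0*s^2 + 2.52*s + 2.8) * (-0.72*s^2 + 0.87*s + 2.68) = 4.2264*s^5 - 5.8269*s^4 - 16.676*s^3 + 2.8564*s^2 + 9.1896*s + 7.504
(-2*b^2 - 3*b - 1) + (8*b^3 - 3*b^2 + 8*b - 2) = 8*b^3 - 5*b^2 + 5*b - 3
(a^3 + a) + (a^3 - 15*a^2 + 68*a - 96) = 2*a^3 - 15*a^2 + 69*a - 96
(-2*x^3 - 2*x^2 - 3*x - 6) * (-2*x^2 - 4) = 4*x^5 + 4*x^4 + 14*x^3 + 20*x^2 + 12*x + 24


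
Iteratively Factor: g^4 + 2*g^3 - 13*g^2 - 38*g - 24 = (g + 1)*(g^3 + g^2 - 14*g - 24) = (g + 1)*(g + 2)*(g^2 - g - 12) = (g - 4)*(g + 1)*(g + 2)*(g + 3)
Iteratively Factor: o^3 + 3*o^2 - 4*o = (o - 1)*(o^2 + 4*o) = o*(o - 1)*(o + 4)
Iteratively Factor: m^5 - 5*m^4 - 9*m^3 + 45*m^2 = (m)*(m^4 - 5*m^3 - 9*m^2 + 45*m) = m*(m + 3)*(m^3 - 8*m^2 + 15*m) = m^2*(m + 3)*(m^2 - 8*m + 15) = m^2*(m - 5)*(m + 3)*(m - 3)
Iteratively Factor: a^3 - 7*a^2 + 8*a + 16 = (a + 1)*(a^2 - 8*a + 16) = (a - 4)*(a + 1)*(a - 4)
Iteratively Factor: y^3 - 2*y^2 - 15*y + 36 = (y - 3)*(y^2 + y - 12) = (y - 3)*(y + 4)*(y - 3)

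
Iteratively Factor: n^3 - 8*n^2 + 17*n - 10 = (n - 1)*(n^2 - 7*n + 10) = (n - 5)*(n - 1)*(n - 2)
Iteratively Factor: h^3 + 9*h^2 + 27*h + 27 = (h + 3)*(h^2 + 6*h + 9) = (h + 3)^2*(h + 3)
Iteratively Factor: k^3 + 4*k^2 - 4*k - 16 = (k + 2)*(k^2 + 2*k - 8) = (k + 2)*(k + 4)*(k - 2)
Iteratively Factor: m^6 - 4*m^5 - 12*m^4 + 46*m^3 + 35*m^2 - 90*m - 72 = (m - 4)*(m^5 - 12*m^3 - 2*m^2 + 27*m + 18) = (m - 4)*(m + 3)*(m^4 - 3*m^3 - 3*m^2 + 7*m + 6) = (m - 4)*(m - 3)*(m + 3)*(m^3 - 3*m - 2) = (m - 4)*(m - 3)*(m - 2)*(m + 3)*(m^2 + 2*m + 1) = (m - 4)*(m - 3)*(m - 2)*(m + 1)*(m + 3)*(m + 1)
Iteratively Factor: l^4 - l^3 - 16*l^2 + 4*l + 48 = (l - 4)*(l^3 + 3*l^2 - 4*l - 12) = (l - 4)*(l - 2)*(l^2 + 5*l + 6) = (l - 4)*(l - 2)*(l + 2)*(l + 3)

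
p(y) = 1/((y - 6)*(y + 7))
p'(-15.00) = 0.00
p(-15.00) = 0.01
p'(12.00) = 0.00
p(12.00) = 0.01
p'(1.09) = -0.00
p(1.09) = -0.03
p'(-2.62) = 0.00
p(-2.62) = -0.03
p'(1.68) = -0.00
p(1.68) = -0.03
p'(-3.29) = 0.00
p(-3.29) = -0.03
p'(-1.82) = 0.00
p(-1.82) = -0.02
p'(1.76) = -0.00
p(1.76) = -0.03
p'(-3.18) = 0.00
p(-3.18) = -0.03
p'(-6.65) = 0.63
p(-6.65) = -0.23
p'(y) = -1/((y - 6)*(y + 7)^2) - 1/((y - 6)^2*(y + 7))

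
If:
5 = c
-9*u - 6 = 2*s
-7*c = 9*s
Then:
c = 5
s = -35/9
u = 16/81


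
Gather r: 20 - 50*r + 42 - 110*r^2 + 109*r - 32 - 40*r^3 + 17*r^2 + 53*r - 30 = -40*r^3 - 93*r^2 + 112*r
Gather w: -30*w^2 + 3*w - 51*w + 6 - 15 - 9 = -30*w^2 - 48*w - 18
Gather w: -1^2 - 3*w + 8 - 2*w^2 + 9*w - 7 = -2*w^2 + 6*w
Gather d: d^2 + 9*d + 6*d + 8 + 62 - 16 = d^2 + 15*d + 54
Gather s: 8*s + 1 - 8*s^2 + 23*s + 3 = -8*s^2 + 31*s + 4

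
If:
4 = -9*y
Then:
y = -4/9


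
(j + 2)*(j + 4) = j^2 + 6*j + 8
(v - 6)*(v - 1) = v^2 - 7*v + 6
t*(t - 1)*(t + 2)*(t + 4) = t^4 + 5*t^3 + 2*t^2 - 8*t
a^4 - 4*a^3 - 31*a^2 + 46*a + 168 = (a - 7)*(a - 3)*(a + 2)*(a + 4)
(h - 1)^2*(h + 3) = h^3 + h^2 - 5*h + 3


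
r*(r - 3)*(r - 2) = r^3 - 5*r^2 + 6*r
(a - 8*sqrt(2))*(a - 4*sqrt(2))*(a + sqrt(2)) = a^3 - 11*sqrt(2)*a^2 + 40*a + 64*sqrt(2)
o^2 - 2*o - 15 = (o - 5)*(o + 3)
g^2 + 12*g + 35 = (g + 5)*(g + 7)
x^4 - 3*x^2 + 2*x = x*(x - 1)^2*(x + 2)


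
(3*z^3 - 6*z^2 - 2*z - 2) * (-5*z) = -15*z^4 + 30*z^3 + 10*z^2 + 10*z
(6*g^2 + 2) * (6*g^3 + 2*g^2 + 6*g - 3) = 36*g^5 + 12*g^4 + 48*g^3 - 14*g^2 + 12*g - 6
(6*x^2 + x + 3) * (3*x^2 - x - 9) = 18*x^4 - 3*x^3 - 46*x^2 - 12*x - 27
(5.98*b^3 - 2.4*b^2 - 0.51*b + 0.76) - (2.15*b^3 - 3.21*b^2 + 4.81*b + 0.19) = 3.83*b^3 + 0.81*b^2 - 5.32*b + 0.57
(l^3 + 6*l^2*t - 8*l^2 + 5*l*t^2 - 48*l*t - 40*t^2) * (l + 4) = l^4 + 6*l^3*t - 4*l^3 + 5*l^2*t^2 - 24*l^2*t - 32*l^2 - 20*l*t^2 - 192*l*t - 160*t^2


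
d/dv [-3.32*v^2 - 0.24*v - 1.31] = -6.64*v - 0.24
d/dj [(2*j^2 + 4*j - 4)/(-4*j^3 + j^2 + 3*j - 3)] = 2*j*(4*j^3 + 16*j^2 - 23*j - 2)/(16*j^6 - 8*j^5 - 23*j^4 + 30*j^3 + 3*j^2 - 18*j + 9)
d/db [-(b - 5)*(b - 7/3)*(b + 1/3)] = -3*b^2 + 14*b - 83/9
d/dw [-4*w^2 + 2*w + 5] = 2 - 8*w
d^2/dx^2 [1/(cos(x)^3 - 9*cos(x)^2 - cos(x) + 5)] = ((-sin(x)^2*cos(x) + 9*sin(x)^2 - 4)*(-cos(x) - 72*cos(2*x) + 9*cos(3*x))/4 + 2*(-3*cos(x)^2 + 18*cos(x) + 1)^2*sin(x)^2)/(-sin(x)^2*cos(x) + 9*sin(x)^2 - 4)^3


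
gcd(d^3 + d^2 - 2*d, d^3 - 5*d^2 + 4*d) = d^2 - d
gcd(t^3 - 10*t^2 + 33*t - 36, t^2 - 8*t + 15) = t - 3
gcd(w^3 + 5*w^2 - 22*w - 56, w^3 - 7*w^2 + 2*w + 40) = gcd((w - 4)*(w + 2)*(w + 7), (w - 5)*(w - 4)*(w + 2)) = w^2 - 2*w - 8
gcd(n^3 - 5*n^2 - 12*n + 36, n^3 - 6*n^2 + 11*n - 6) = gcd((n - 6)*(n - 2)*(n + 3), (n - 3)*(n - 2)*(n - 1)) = n - 2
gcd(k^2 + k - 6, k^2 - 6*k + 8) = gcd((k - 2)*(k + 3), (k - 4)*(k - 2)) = k - 2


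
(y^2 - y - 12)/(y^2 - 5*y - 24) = (y - 4)/(y - 8)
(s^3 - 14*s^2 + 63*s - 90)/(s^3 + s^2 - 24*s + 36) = (s^2 - 11*s + 30)/(s^2 + 4*s - 12)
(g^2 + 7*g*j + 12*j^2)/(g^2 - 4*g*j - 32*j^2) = (g + 3*j)/(g - 8*j)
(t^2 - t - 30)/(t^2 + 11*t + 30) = (t - 6)/(t + 6)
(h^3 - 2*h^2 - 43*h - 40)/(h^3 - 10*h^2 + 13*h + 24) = (h + 5)/(h - 3)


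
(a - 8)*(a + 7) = a^2 - a - 56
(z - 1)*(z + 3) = z^2 + 2*z - 3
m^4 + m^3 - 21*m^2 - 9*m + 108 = (m - 3)^2*(m + 3)*(m + 4)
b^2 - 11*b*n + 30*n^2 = (b - 6*n)*(b - 5*n)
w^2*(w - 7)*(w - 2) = w^4 - 9*w^3 + 14*w^2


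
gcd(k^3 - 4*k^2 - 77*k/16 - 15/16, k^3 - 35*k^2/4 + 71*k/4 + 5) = k^2 - 19*k/4 - 5/4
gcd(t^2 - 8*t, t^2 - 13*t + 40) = t - 8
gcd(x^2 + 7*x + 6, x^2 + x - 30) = x + 6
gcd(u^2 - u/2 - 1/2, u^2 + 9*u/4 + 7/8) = u + 1/2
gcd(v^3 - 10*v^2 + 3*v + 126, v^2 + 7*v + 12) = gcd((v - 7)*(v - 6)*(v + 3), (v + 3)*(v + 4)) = v + 3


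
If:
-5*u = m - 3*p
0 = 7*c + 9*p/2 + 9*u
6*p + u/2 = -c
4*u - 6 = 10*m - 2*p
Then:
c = -621/3742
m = -1026/1871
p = 33/1871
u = 225/1871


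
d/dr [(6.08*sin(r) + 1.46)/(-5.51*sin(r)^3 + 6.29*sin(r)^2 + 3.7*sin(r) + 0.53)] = (67.0016*sin(r)^3 - 14.1094*sin(r)^2 - 18.3668*sin(r) - 2.1796)*cos(r)/(30.3601*sin(r)^6 - 69.3158*sin(r)^5 - 1.2099*sin(r)^4 + 40.7054*sin(r)^3 + 20.3574*sin(r)^2 + 3.922*sin(r) + 0.2809)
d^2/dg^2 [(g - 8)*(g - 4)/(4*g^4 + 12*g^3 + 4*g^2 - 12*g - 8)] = (3*g^6 - 69*g^5 + 175*g^4 + 817*g^3 + 42*g^2 - 640*g + 428)/(2*(g^10 + 7*g^9 + 15*g^8 - g^7 - 43*g^6 - 39*g^5 + 29*g^4 + 53*g^3 + 6*g^2 - 20*g - 8))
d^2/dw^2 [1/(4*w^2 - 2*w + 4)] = (-4*w^2 + 2*w + (4*w - 1)^2 - 4)/(2*w^2 - w + 2)^3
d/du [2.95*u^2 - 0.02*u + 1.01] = 5.9*u - 0.02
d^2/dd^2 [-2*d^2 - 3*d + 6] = -4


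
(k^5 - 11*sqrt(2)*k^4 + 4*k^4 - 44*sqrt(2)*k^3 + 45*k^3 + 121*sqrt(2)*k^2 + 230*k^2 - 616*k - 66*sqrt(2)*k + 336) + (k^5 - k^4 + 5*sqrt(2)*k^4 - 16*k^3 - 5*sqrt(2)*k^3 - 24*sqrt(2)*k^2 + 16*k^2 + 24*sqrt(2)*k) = 2*k^5 - 6*sqrt(2)*k^4 + 3*k^4 - 49*sqrt(2)*k^3 + 29*k^3 + 97*sqrt(2)*k^2 + 246*k^2 - 616*k - 42*sqrt(2)*k + 336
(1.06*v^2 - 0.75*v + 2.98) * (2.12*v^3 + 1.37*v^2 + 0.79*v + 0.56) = 2.2472*v^5 - 0.1378*v^4 + 6.1275*v^3 + 4.0837*v^2 + 1.9342*v + 1.6688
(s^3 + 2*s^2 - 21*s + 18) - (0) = s^3 + 2*s^2 - 21*s + 18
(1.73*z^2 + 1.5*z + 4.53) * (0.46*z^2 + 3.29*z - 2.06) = 0.7958*z^4 + 6.3817*z^3 + 3.455*z^2 + 11.8137*z - 9.3318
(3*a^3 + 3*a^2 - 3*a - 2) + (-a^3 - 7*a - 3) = 2*a^3 + 3*a^2 - 10*a - 5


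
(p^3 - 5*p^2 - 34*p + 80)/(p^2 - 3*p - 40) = p - 2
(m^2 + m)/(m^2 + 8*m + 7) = m/(m + 7)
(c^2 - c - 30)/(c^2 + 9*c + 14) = (c^2 - c - 30)/(c^2 + 9*c + 14)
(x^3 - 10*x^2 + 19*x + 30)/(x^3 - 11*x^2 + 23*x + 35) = (x - 6)/(x - 7)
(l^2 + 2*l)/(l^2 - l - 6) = l/(l - 3)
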